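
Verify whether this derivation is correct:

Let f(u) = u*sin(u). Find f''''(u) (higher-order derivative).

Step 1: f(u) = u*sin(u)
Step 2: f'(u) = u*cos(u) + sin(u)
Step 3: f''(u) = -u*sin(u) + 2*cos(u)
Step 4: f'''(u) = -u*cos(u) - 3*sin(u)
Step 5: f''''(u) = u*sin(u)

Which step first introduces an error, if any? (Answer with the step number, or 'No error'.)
Step 5

Step 5 is incorrect due to a dropped term.
The step shows: u*sin(u)
The correct value should be: u*sin(u) - 4*cos(u)

Explanation: A term was dropped: the term -4*cos(u) was incorrectly omitted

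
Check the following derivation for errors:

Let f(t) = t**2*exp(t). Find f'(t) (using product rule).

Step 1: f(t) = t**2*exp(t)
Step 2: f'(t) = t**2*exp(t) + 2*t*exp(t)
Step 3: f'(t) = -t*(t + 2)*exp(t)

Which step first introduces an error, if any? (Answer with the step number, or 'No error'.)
Step 3

Step 3 is incorrect due to a sign flip.
The step shows: -t*(t + 2)*exp(t)
The correct value should be: t*(t + 2)*exp(t)

Explanation: The sign of the whole expression was flipped: the term t*(t + 2)*exp(t) was incorrectly written as -t*(t + 2)*exp(t)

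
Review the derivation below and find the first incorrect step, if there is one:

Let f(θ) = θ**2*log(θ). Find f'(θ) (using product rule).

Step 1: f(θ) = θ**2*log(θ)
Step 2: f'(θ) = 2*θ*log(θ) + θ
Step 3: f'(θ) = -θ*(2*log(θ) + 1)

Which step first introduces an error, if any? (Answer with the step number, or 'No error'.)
Step 3

Step 3 is incorrect due to a sign flip.
The step shows: -θ*(2*log(θ) + 1)
The correct value should be: θ*(2*log(θ) + 1)

Explanation: The sign of the whole expression was flipped: the term θ*(2*log(θ) + 1) was incorrectly written as -θ*(2*log(θ) + 1)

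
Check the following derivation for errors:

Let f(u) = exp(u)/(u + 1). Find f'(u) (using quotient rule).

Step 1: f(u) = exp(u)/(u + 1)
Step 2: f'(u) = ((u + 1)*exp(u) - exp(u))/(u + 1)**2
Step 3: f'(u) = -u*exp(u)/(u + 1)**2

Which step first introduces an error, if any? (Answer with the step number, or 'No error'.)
Step 3

Step 3 is incorrect due to a sign flip.
The step shows: -u*exp(u)/(u + 1)**2
The correct value should be: u*exp(u)/(u + 1)**2

Explanation: The sign of the whole expression was flipped: the term u*exp(u)/(u + 1)**2 was incorrectly written as -u*exp(u)/(u + 1)**2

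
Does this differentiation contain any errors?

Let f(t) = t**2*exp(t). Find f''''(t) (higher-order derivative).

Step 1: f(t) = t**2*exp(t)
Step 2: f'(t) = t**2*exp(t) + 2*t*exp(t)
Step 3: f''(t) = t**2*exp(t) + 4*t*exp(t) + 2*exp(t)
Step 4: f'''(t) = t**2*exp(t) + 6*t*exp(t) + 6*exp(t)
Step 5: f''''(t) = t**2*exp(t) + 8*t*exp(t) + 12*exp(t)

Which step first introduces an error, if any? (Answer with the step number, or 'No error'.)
No error

All steps in this derivation are correct.
The final answer f''''(t) = t**2*exp(t) + 8*t*exp(t) + 12*exp(t) is valid.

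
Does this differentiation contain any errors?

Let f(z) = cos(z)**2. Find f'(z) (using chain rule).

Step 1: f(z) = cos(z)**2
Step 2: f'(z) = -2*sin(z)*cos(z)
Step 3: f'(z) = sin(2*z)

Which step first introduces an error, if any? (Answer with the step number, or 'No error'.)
Step 3

Step 3 is incorrect due to a sign flip.
The step shows: sin(2*z)
The correct value should be: -sin(2*z)

Explanation: The sign of the whole expression was flipped: the term -sin(2*z) was incorrectly written as sin(2*z)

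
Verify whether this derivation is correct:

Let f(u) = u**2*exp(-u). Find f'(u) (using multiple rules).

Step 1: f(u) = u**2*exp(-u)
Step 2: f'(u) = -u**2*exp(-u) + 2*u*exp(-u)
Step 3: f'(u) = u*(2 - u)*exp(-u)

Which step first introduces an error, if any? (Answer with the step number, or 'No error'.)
No error

All steps in this derivation are correct.
The final answer f'(u) = u*(2 - u)*exp(-u) is valid.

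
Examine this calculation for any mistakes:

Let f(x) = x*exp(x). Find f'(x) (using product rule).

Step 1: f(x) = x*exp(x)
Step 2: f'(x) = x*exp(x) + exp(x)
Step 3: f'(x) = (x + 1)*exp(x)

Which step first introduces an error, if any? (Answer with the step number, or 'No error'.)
No error

All steps in this derivation are correct.
The final answer f'(x) = (x + 1)*exp(x) is valid.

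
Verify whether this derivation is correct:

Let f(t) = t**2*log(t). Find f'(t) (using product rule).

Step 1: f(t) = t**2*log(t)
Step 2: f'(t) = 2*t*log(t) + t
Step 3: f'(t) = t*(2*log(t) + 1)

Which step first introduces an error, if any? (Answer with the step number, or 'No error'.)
No error

All steps in this derivation are correct.
The final answer f'(t) = t*(2*log(t) + 1) is valid.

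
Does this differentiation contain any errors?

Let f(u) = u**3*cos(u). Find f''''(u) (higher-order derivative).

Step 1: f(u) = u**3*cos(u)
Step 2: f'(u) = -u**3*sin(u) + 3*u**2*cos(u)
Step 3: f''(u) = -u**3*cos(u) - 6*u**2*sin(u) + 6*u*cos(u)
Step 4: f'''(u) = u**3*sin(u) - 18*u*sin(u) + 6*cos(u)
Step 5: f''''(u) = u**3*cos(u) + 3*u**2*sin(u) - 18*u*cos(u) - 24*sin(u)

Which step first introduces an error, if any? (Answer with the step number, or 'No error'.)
Step 4

Step 4 is incorrect due to a dropped term.
The step shows: u**3*sin(u) - 18*u*sin(u) + 6*cos(u)
The correct value should be: u**3*sin(u) - 9*u**2*cos(u) - 18*u*sin(u) + 6*cos(u)

Explanation: A term was dropped: the term -9*u**2*cos(u) was incorrectly omitted
The later steps are derived from this incorrect expression, so the error originates in Step 4.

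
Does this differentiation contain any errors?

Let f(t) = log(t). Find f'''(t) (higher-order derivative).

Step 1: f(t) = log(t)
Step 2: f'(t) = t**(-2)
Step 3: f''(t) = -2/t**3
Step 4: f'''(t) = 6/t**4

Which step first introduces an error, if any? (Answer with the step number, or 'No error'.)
Step 2

Step 2 is incorrect due to a wrong exponent.
The step shows: t**(-2)
The correct value should be: 1/t

Explanation: The exponent -1 on t was incorrectly written as -2: the term 1/t was incorrectly written as t**(-2)
The later steps are derived from this incorrect expression, so the error originates in Step 2.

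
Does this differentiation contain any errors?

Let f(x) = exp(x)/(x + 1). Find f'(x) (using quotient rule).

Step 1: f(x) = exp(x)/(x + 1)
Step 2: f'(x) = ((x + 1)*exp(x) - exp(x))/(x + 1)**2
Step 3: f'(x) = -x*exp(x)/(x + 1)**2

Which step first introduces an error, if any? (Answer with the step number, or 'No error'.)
Step 3

Step 3 is incorrect due to a sign flip.
The step shows: -x*exp(x)/(x + 1)**2
The correct value should be: x*exp(x)/(x + 1)**2

Explanation: The sign of the whole expression was flipped: the term x*exp(x)/(x + 1)**2 was incorrectly written as -x*exp(x)/(x + 1)**2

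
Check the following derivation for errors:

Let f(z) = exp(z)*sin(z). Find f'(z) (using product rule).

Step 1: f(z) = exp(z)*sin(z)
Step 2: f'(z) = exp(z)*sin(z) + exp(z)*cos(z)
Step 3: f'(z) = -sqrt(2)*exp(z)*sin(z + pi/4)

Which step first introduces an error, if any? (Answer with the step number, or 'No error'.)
Step 3

Step 3 is incorrect due to a sign flip.
The step shows: -sqrt(2)*exp(z)*sin(z + pi/4)
The correct value should be: sqrt(2)*exp(z)*sin(z + pi/4)

Explanation: The sign of the whole expression was flipped: the term sqrt(2)*exp(z)*sin(z + pi/4) was incorrectly written as -sqrt(2)*exp(z)*sin(z + pi/4)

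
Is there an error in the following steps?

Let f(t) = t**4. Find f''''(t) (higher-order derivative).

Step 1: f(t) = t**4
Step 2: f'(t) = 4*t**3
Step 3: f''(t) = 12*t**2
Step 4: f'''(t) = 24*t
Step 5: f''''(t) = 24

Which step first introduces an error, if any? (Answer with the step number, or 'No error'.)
No error

All steps in this derivation are correct.
The final answer f''''(t) = 24 is valid.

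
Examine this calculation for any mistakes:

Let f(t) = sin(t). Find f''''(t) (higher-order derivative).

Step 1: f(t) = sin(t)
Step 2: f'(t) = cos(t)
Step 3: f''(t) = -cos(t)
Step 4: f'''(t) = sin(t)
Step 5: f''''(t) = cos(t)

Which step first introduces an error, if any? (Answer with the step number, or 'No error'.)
Step 3

Step 3 is incorrect due to a wrong trig function.
The step shows: -cos(t)
The correct value should be: -sin(t)

Explanation: sin(t) was incorrectly written as cos(t): the term -sin(t) was incorrectly written as -cos(t)
The later steps are derived from this incorrect expression, so the error originates in Step 3.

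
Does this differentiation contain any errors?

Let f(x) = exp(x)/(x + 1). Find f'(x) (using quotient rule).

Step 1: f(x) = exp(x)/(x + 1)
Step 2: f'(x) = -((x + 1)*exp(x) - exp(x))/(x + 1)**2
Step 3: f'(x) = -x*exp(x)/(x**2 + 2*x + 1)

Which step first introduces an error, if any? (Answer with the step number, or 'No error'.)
Step 2

Step 2 is incorrect due to a sign flip.
The step shows: -((x + 1)*exp(x) - exp(x))/(x + 1)**2
The correct value should be: ((x + 1)*exp(x) - exp(x))/(x + 1)**2

Explanation: The sign of the whole expression was flipped: the term ((x + 1)*exp(x) - exp(x))/(x + 1)**2 was incorrectly written as -((x + 1)*exp(x) - exp(x))/(x + 1)**2
The later steps are derived from this incorrect expression, so the error originates in Step 2.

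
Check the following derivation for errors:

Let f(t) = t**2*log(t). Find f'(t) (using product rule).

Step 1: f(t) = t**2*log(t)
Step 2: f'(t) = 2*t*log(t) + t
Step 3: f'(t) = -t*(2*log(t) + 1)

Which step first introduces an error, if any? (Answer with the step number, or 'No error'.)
Step 3

Step 3 is incorrect due to a sign flip.
The step shows: -t*(2*log(t) + 1)
The correct value should be: t*(2*log(t) + 1)

Explanation: The sign of the whole expression was flipped: the term t*(2*log(t) + 1) was incorrectly written as -t*(2*log(t) + 1)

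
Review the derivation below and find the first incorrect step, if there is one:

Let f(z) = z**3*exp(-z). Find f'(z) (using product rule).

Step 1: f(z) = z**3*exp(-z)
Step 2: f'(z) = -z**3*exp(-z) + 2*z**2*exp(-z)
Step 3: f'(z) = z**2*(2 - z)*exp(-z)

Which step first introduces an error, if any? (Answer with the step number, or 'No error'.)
Step 2

Step 2 is incorrect due to a wrong coefficient.
The step shows: -z**3*exp(-z) + 2*z**2*exp(-z)
The correct value should be: -z**3*exp(-z) + 3*z**2*exp(-z)

Explanation: The coefficient 3 was incorrectly written as 2: the term 3*z**2*exp(-z) was incorrectly written as 2*z**2*exp(-z)
The later steps are derived from this incorrect expression, so the error originates in Step 2.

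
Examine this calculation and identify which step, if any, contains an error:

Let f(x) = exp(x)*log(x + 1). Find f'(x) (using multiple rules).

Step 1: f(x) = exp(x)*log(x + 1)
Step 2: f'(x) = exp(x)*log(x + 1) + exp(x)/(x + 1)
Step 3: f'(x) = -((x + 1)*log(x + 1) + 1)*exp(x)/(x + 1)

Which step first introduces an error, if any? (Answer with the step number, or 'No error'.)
Step 3

Step 3 is incorrect due to a sign flip.
The step shows: -((x + 1)*log(x + 1) + 1)*exp(x)/(x + 1)
The correct value should be: ((x + 1)*log(x + 1) + 1)*exp(x)/(x + 1)

Explanation: The sign of the whole expression was flipped: the term ((x + 1)*log(x + 1) + 1)*exp(x)/(x + 1) was incorrectly written as -((x + 1)*log(x + 1) + 1)*exp(x)/(x + 1)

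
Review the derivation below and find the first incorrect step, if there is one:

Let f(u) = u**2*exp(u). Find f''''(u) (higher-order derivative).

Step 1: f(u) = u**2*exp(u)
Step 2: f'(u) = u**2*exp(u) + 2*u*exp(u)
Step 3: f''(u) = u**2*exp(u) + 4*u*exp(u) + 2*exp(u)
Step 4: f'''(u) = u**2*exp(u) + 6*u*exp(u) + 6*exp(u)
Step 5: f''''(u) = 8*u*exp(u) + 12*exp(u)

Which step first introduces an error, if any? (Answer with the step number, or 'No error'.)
Step 5

Step 5 is incorrect due to a dropped term.
The step shows: 8*u*exp(u) + 12*exp(u)
The correct value should be: u**2*exp(u) + 8*u*exp(u) + 12*exp(u)

Explanation: A term was dropped: the term u**2*exp(u) was incorrectly omitted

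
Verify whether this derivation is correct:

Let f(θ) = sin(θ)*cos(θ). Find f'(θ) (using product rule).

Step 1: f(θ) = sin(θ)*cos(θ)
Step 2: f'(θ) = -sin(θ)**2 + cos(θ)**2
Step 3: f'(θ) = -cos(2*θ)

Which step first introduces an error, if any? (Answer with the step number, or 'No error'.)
Step 3

Step 3 is incorrect due to a sign flip.
The step shows: -cos(2*θ)
The correct value should be: cos(2*θ)

Explanation: The sign of the whole expression was flipped: the term cos(2*θ) was incorrectly written as -cos(2*θ)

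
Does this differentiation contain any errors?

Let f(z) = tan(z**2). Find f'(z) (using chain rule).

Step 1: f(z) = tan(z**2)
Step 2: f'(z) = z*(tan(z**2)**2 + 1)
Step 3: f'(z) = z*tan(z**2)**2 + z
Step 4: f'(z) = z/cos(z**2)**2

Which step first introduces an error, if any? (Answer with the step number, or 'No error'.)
Step 2

Step 2 is incorrect due to a wrong coefficient.
The step shows: z*(tan(z**2)**2 + 1)
The correct value should be: 2*z*(tan(z**2)**2 + 1)

Explanation: The coefficient 2 was incorrectly written as 1: the term 2*z*(tan(z**2)**2 + 1) was incorrectly written as z*(tan(z**2)**2 + 1)
The later steps are derived from this incorrect expression, so the error originates in Step 2.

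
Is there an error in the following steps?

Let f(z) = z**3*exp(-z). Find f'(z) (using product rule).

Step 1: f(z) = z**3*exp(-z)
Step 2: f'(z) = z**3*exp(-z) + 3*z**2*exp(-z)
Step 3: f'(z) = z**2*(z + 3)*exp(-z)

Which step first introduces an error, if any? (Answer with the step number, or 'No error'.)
Step 2

Step 2 is incorrect due to a sign flip.
The step shows: z**3*exp(-z) + 3*z**2*exp(-z)
The correct value should be: -z**3*exp(-z) + 3*z**2*exp(-z)

Explanation: The sign of one term was flipped: the term -z**3*exp(-z) was incorrectly written as z**3*exp(-z)
The later steps are derived from this incorrect expression, so the error originates in Step 2.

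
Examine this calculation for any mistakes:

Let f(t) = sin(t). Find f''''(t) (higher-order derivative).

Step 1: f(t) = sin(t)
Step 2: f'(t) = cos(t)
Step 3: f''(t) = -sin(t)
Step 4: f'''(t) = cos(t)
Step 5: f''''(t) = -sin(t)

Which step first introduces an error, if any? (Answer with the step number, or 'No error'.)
Step 4

Step 4 is incorrect due to a sign flip.
The step shows: cos(t)
The correct value should be: -cos(t)

Explanation: The sign of the whole expression was flipped: the term -cos(t) was incorrectly written as cos(t)
The later steps are derived from this incorrect expression, so the error originates in Step 4.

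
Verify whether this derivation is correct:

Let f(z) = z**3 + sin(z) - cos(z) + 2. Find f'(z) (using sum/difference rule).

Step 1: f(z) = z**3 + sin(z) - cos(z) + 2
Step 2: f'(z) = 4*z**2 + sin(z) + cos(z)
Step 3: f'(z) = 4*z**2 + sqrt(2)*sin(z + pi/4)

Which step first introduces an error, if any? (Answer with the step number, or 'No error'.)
Step 2

Step 2 is incorrect due to a wrong coefficient.
The step shows: 4*z**2 + sin(z) + cos(z)
The correct value should be: 3*z**2 + sin(z) + cos(z)

Explanation: The coefficient 3 was incorrectly written as 4: the term 3*z**2 was incorrectly written as 4*z**2
The later steps are derived from this incorrect expression, so the error originates in Step 2.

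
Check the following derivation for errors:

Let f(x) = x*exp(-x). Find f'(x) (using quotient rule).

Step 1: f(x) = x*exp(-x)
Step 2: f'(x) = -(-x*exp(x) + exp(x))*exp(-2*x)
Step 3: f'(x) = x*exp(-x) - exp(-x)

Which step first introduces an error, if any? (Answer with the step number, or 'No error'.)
Step 2

Step 2 is incorrect due to a sign flip.
The step shows: -(-x*exp(x) + exp(x))*exp(-2*x)
The correct value should be: (-x*exp(x) + exp(x))*exp(-2*x)

Explanation: The sign of the whole expression was flipped: the term (-x*exp(x) + exp(x))*exp(-2*x) was incorrectly written as -(-x*exp(x) + exp(x))*exp(-2*x)
The later steps are derived from this incorrect expression, so the error originates in Step 2.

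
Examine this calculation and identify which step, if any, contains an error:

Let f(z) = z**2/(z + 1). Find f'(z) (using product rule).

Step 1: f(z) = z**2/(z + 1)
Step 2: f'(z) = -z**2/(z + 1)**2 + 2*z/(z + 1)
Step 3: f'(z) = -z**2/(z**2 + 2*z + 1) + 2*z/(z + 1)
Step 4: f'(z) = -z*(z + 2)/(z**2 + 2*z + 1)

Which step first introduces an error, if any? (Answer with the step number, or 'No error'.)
Step 4

Step 4 is incorrect due to a sign flip.
The step shows: -z*(z + 2)/(z**2 + 2*z + 1)
The correct value should be: z*(z + 2)/(z**2 + 2*z + 1)

Explanation: The sign of the whole expression was flipped: the term z*(z + 2)/(z**2 + 2*z + 1) was incorrectly written as -z*(z + 2)/(z**2 + 2*z + 1)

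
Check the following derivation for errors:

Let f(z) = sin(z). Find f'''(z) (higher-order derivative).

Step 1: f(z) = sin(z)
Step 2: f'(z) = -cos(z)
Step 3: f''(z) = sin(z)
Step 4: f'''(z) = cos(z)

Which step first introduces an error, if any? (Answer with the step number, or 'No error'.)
Step 2

Step 2 is incorrect due to a sign flip.
The step shows: -cos(z)
The correct value should be: cos(z)

Explanation: The sign of the whole expression was flipped: the term cos(z) was incorrectly written as -cos(z)
The later steps are derived from this incorrect expression, so the error originates in Step 2.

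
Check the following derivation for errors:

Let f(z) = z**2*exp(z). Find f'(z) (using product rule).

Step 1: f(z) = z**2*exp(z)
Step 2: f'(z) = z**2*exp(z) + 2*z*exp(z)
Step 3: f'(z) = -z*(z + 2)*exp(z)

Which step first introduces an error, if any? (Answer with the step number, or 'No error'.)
Step 3

Step 3 is incorrect due to a sign flip.
The step shows: -z*(z + 2)*exp(z)
The correct value should be: z*(z + 2)*exp(z)

Explanation: The sign of the whole expression was flipped: the term z*(z + 2)*exp(z) was incorrectly written as -z*(z + 2)*exp(z)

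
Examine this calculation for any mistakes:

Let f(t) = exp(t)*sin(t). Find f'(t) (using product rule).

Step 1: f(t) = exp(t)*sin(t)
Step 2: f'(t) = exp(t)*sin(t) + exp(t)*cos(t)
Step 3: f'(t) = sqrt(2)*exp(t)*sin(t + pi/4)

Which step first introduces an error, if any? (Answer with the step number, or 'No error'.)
No error

All steps in this derivation are correct.
The final answer f'(t) = sqrt(2)*exp(t)*sin(t + pi/4) is valid.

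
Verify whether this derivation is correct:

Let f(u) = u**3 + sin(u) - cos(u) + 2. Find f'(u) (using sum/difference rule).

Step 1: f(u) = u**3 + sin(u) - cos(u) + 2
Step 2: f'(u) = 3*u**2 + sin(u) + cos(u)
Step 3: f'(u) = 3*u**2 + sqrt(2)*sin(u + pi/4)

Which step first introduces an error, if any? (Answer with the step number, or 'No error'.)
No error

All steps in this derivation are correct.
The final answer f'(u) = 3*u**2 + sqrt(2)*sin(u + pi/4) is valid.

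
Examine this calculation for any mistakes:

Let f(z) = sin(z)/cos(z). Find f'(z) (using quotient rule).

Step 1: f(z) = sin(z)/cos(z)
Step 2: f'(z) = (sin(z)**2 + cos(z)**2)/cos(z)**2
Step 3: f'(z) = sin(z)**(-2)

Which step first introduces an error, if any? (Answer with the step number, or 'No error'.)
Step 3

Step 3 is incorrect due to a wrong trig function.
The step shows: sin(z)**(-2)
The correct value should be: cos(z)**(-2)

Explanation: cos(z) was incorrectly written as sin(z): the term cos(z)**(-2) was incorrectly written as sin(z)**(-2)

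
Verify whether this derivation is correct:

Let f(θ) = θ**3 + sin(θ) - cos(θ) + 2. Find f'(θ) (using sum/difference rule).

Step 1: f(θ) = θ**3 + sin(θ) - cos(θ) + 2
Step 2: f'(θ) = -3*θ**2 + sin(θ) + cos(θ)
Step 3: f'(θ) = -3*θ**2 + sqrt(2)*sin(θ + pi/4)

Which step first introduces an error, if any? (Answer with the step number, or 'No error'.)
Step 2

Step 2 is incorrect due to a sign flip.
The step shows: -3*θ**2 + sin(θ) + cos(θ)
The correct value should be: 3*θ**2 + sin(θ) + cos(θ)

Explanation: The sign of one term was flipped: the term 3*θ**2 was incorrectly written as -3*θ**2
The later steps are derived from this incorrect expression, so the error originates in Step 2.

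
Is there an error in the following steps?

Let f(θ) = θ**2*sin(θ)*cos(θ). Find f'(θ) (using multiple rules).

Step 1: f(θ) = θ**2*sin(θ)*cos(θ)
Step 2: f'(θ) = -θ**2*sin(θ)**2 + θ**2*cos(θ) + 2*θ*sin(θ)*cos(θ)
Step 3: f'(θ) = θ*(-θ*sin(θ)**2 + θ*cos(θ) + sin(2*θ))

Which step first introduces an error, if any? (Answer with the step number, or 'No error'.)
Step 2

Step 2 is incorrect due to a wrong exponent.
The step shows: -θ**2*sin(θ)**2 + θ**2*cos(θ) + 2*θ*sin(θ)*cos(θ)
The correct value should be: -θ**2*sin(θ)**2 + θ**2*cos(θ)**2 + 2*θ*sin(θ)*cos(θ)

Explanation: The exponent 2 on cos(θ) was incorrectly written as 1: the term θ**2*cos(θ)**2 was incorrectly written as θ**2*cos(θ)
The later steps are derived from this incorrect expression, so the error originates in Step 2.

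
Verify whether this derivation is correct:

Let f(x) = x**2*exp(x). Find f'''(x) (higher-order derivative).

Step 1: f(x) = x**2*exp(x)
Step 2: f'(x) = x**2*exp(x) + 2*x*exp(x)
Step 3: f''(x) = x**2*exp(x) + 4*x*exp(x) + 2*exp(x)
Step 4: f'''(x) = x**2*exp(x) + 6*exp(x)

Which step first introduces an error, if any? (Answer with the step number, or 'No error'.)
Step 4

Step 4 is incorrect due to a dropped term.
The step shows: x**2*exp(x) + 6*exp(x)
The correct value should be: x**2*exp(x) + 6*x*exp(x) + 6*exp(x)

Explanation: A term was dropped: the term 6*x*exp(x) was incorrectly omitted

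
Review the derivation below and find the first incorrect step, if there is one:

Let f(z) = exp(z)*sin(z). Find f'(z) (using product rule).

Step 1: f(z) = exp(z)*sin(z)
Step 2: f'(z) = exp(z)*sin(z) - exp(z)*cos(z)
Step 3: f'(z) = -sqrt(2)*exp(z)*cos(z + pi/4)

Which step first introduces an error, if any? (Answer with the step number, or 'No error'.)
Step 2

Step 2 is incorrect due to a sign flip.
The step shows: exp(z)*sin(z) - exp(z)*cos(z)
The correct value should be: exp(z)*sin(z) + exp(z)*cos(z)

Explanation: The sign of one term was flipped: the term exp(z)*cos(z) was incorrectly written as -exp(z)*cos(z)
The later steps are derived from this incorrect expression, so the error originates in Step 2.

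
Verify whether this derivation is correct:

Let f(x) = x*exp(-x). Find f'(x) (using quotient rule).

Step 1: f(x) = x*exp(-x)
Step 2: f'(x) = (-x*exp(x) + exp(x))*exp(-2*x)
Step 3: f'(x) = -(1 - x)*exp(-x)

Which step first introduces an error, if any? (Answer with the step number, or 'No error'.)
Step 3

Step 3 is incorrect due to a sign flip.
The step shows: -(1 - x)*exp(-x)
The correct value should be: (1 - x)*exp(-x)

Explanation: The sign of the whole expression was flipped: the term (1 - x)*exp(-x) was incorrectly written as -(1 - x)*exp(-x)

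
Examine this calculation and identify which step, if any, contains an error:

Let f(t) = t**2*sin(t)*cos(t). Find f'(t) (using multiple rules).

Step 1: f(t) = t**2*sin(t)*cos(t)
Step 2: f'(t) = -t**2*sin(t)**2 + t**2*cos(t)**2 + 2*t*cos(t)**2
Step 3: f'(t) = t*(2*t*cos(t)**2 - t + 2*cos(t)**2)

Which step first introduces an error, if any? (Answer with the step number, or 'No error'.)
Step 2

Step 2 is incorrect due to a wrong trig function.
The step shows: -t**2*sin(t)**2 + t**2*cos(t)**2 + 2*t*cos(t)**2
The correct value should be: -t**2*sin(t)**2 + t**2*cos(t)**2 + 2*t*sin(t)*cos(t)

Explanation: sin(t) was incorrectly written as cos(t): the term 2*t*sin(t)*cos(t) was incorrectly written as 2*t*cos(t)**2
The later steps are derived from this incorrect expression, so the error originates in Step 2.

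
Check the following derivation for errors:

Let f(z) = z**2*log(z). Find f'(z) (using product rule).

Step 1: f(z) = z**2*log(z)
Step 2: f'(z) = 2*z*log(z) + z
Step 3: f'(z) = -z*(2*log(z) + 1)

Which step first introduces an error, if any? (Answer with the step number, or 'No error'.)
Step 3

Step 3 is incorrect due to a sign flip.
The step shows: -z*(2*log(z) + 1)
The correct value should be: z*(2*log(z) + 1)

Explanation: The sign of the whole expression was flipped: the term z*(2*log(z) + 1) was incorrectly written as -z*(2*log(z) + 1)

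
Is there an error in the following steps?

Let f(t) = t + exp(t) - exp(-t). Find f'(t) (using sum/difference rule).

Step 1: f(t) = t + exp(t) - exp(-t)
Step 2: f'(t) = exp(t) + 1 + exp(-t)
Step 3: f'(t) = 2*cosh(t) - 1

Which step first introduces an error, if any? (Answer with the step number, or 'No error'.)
Step 3

Step 3 is incorrect due to a sign flip.
The step shows: 2*cosh(t) - 1
The correct value should be: 2*cosh(t) + 1

Explanation: The sign of one term was flipped: the term 1 was incorrectly written as -1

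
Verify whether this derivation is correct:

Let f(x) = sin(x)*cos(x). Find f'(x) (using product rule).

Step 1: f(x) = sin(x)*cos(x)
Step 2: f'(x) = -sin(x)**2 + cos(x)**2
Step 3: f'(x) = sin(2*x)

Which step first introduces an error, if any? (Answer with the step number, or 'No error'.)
Step 3

Step 3 is incorrect due to a wrong trig function.
The step shows: sin(2*x)
The correct value should be: cos(2*x)

Explanation: cos(2*x) was incorrectly written as sin(2*x): the term cos(2*x) was incorrectly written as sin(2*x)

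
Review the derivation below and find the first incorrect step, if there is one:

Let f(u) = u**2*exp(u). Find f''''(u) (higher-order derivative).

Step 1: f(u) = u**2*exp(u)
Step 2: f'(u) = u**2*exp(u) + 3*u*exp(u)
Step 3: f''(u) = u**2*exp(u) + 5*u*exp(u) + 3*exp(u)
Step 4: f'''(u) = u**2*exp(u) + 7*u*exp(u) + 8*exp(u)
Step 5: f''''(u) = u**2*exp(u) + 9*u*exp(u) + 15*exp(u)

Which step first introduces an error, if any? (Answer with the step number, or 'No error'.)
Step 2

Step 2 is incorrect due to a wrong coefficient.
The step shows: u**2*exp(u) + 3*u*exp(u)
The correct value should be: u**2*exp(u) + 2*u*exp(u)

Explanation: The coefficient 2 was incorrectly written as 3: the term 2*u*exp(u) was incorrectly written as 3*u*exp(u)
The later steps are derived from this incorrect expression, so the error originates in Step 2.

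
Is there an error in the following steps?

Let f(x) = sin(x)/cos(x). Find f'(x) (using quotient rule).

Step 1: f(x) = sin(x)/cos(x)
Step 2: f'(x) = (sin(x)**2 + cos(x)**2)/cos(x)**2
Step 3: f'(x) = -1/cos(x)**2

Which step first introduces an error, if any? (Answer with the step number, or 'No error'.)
Step 3

Step 3 is incorrect due to a sign flip.
The step shows: -1/cos(x)**2
The correct value should be: cos(x)**(-2)

Explanation: The sign of the whole expression was flipped: the term cos(x)**(-2) was incorrectly written as -1/cos(x)**2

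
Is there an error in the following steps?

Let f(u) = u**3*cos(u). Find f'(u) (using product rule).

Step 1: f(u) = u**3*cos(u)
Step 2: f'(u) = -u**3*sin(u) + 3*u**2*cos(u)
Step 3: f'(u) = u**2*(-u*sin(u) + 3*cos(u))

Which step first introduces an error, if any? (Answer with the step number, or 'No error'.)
No error

All steps in this derivation are correct.
The final answer f'(u) = u**2*(-u*sin(u) + 3*cos(u)) is valid.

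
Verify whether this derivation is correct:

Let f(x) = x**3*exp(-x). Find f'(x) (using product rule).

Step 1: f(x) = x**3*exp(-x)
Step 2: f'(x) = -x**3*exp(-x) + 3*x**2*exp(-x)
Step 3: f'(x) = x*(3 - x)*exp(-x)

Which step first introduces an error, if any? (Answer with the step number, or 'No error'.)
Step 3

Step 3 is incorrect due to a wrong exponent.
The step shows: x*(3 - x)*exp(-x)
The correct value should be: x**2*(3 - x)*exp(-x)

Explanation: The exponent 2 on x was incorrectly written as 1: the term x**2*(3 - x)*exp(-x) was incorrectly written as x*(3 - x)*exp(-x)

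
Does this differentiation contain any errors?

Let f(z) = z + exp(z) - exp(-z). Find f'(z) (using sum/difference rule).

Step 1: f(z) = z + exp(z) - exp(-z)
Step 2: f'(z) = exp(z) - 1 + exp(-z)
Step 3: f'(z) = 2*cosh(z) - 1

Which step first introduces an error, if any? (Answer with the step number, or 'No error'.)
Step 2

Step 2 is incorrect due to a sign flip.
The step shows: exp(z) - 1 + exp(-z)
The correct value should be: exp(z) + 1 + exp(-z)

Explanation: The sign of one term was flipped: the term 1 was incorrectly written as -1
The later steps are derived from this incorrect expression, so the error originates in Step 2.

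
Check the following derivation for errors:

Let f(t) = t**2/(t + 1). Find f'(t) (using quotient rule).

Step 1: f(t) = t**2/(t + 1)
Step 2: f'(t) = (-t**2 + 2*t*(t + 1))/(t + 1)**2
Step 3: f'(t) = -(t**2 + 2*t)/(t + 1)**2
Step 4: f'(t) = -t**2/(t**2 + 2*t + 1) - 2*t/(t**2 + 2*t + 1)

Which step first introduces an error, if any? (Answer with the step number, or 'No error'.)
Step 3

Step 3 is incorrect due to a sign flip.
The step shows: -(t**2 + 2*t)/(t + 1)**2
The correct value should be: (t**2 + 2*t)/(t + 1)**2

Explanation: The sign of the whole expression was flipped: the term (t**2 + 2*t)/(t + 1)**2 was incorrectly written as -(t**2 + 2*t)/(t + 1)**2
The later steps are derived from this incorrect expression, so the error originates in Step 3.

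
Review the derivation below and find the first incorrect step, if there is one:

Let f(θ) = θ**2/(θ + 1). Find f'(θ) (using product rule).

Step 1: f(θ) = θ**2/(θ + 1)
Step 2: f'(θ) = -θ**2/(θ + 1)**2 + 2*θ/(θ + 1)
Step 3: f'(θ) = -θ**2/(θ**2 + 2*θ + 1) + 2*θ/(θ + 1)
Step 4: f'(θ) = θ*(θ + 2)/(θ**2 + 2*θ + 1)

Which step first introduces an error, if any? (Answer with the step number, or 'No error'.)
No error

All steps in this derivation are correct.
The final answer f'(θ) = θ*(θ + 2)/(θ**2 + 2*θ + 1) is valid.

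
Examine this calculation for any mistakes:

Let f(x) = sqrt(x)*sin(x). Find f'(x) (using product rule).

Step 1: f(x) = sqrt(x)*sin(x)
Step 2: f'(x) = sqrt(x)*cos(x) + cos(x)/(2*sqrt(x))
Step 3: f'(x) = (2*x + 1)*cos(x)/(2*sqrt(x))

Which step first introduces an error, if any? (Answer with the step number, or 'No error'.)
Step 2

Step 2 is incorrect due to a wrong trig function.
The step shows: sqrt(x)*cos(x) + cos(x)/(2*sqrt(x))
The correct value should be: sqrt(x)*cos(x) + sin(x)/(2*sqrt(x))

Explanation: sin(x) was incorrectly written as cos(x): the term sin(x)/(2*sqrt(x)) was incorrectly written as cos(x)/(2*sqrt(x))
The later steps are derived from this incorrect expression, so the error originates in Step 2.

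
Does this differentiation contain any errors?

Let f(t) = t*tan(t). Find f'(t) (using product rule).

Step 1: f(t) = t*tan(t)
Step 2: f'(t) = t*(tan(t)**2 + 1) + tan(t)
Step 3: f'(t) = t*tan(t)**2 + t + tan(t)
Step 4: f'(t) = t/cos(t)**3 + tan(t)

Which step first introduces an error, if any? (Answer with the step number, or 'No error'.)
Step 4

Step 4 is incorrect due to a wrong exponent.
The step shows: t/cos(t)**3 + tan(t)
The correct value should be: t/cos(t)**2 + tan(t)

Explanation: The exponent -2 on cos(t) was incorrectly written as -3: the term t/cos(t)**2 was incorrectly written as t/cos(t)**3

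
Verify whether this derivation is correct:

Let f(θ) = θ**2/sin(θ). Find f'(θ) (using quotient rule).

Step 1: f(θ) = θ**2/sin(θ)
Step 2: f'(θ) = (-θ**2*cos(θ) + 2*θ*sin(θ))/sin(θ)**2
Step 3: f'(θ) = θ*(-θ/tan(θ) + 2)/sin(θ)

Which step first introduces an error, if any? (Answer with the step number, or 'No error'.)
No error

All steps in this derivation are correct.
The final answer f'(θ) = θ*(-θ/tan(θ) + 2)/sin(θ) is valid.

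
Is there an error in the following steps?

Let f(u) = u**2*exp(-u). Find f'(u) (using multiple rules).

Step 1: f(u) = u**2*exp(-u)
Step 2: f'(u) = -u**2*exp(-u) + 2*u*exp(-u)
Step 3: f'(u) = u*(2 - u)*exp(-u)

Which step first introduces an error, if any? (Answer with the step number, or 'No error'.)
No error

All steps in this derivation are correct.
The final answer f'(u) = u*(2 - u)*exp(-u) is valid.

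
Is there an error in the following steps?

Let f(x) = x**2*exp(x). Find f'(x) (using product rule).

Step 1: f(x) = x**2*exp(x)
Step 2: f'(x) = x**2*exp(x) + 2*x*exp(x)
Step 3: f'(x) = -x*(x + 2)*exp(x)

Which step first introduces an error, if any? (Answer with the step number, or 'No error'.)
Step 3

Step 3 is incorrect due to a sign flip.
The step shows: -x*(x + 2)*exp(x)
The correct value should be: x*(x + 2)*exp(x)

Explanation: The sign of the whole expression was flipped: the term x*(x + 2)*exp(x) was incorrectly written as -x*(x + 2)*exp(x)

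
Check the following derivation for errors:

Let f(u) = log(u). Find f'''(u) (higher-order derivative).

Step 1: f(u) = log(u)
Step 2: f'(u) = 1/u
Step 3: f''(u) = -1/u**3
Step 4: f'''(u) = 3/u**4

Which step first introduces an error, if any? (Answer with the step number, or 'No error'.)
Step 3

Step 3 is incorrect due to a wrong exponent.
The step shows: -1/u**3
The correct value should be: -1/u**2

Explanation: The exponent -2 on u was incorrectly written as -3: the term -1/u**2 was incorrectly written as -1/u**3
The later steps are derived from this incorrect expression, so the error originates in Step 3.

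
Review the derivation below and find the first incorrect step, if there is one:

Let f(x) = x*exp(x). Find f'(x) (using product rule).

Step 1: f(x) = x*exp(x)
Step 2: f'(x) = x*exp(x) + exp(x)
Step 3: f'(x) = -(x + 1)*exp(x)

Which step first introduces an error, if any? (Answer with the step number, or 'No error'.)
Step 3

Step 3 is incorrect due to a sign flip.
The step shows: -(x + 1)*exp(x)
The correct value should be: (x + 1)*exp(x)

Explanation: The sign of the whole expression was flipped: the term (x + 1)*exp(x) was incorrectly written as -(x + 1)*exp(x)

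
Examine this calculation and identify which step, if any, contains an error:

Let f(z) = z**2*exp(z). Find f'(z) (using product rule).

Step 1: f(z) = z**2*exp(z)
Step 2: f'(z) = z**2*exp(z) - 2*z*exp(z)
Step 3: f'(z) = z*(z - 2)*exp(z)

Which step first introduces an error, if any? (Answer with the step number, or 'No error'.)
Step 2

Step 2 is incorrect due to a sign flip.
The step shows: z**2*exp(z) - 2*z*exp(z)
The correct value should be: z**2*exp(z) + 2*z*exp(z)

Explanation: The sign of one term was flipped: the term 2*z*exp(z) was incorrectly written as -2*z*exp(z)
The later steps are derived from this incorrect expression, so the error originates in Step 2.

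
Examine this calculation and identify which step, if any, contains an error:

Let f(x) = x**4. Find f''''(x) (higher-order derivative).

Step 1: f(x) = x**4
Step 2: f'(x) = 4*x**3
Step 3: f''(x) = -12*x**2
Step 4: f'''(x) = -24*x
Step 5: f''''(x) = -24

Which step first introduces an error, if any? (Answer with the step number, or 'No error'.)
Step 3

Step 3 is incorrect due to a sign flip.
The step shows: -12*x**2
The correct value should be: 12*x**2

Explanation: The sign of the whole expression was flipped: the term 12*x**2 was incorrectly written as -12*x**2
The later steps are derived from this incorrect expression, so the error originates in Step 3.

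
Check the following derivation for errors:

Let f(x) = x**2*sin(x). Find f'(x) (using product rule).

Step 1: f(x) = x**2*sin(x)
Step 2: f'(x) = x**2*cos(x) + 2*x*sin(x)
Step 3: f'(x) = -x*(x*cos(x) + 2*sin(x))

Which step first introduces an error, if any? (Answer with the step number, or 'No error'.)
Step 3

Step 3 is incorrect due to a sign flip.
The step shows: -x*(x*cos(x) + 2*sin(x))
The correct value should be: x*(x*cos(x) + 2*sin(x))

Explanation: The sign of the whole expression was flipped: the term x*(x*cos(x) + 2*sin(x)) was incorrectly written as -x*(x*cos(x) + 2*sin(x))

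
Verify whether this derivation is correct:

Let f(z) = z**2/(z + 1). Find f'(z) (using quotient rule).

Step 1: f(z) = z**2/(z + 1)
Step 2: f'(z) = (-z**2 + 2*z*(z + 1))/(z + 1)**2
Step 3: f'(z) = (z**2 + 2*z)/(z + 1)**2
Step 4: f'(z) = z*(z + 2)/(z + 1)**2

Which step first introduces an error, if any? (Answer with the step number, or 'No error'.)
No error

All steps in this derivation are correct.
The final answer f'(z) = z*(z + 2)/(z + 1)**2 is valid.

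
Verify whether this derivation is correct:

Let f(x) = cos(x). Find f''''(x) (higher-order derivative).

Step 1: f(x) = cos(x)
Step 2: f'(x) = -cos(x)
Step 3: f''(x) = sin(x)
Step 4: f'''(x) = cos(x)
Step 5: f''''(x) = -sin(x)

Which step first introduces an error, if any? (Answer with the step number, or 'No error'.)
Step 2

Step 2 is incorrect due to a wrong trig function.
The step shows: -cos(x)
The correct value should be: -sin(x)

Explanation: sin(x) was incorrectly written as cos(x): the term -sin(x) was incorrectly written as -cos(x)
The later steps are derived from this incorrect expression, so the error originates in Step 2.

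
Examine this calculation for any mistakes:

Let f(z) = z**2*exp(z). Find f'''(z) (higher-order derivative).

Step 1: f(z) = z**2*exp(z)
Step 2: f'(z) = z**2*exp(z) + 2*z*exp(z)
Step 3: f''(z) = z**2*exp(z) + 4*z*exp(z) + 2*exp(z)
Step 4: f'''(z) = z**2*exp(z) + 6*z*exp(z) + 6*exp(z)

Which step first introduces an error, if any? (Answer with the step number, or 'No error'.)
No error

All steps in this derivation are correct.
The final answer f'''(z) = z**2*exp(z) + 6*z*exp(z) + 6*exp(z) is valid.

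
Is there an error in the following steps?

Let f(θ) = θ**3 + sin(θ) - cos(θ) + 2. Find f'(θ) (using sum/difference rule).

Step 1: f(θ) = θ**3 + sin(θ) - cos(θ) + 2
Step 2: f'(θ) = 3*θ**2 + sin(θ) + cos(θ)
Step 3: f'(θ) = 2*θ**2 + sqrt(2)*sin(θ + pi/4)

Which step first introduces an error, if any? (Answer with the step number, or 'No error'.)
Step 3

Step 3 is incorrect due to a wrong coefficient.
The step shows: 2*θ**2 + sqrt(2)*sin(θ + pi/4)
The correct value should be: 3*θ**2 + sqrt(2)*sin(θ + pi/4)

Explanation: The coefficient 3 was incorrectly written as 2: the term 3*θ**2 was incorrectly written as 2*θ**2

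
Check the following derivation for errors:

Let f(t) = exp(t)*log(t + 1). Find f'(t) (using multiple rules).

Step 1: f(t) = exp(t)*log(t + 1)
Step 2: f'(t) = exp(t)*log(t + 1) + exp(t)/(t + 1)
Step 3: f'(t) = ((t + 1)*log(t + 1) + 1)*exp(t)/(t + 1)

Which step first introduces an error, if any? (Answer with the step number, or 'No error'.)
No error

All steps in this derivation are correct.
The final answer f'(t) = ((t + 1)*log(t + 1) + 1)*exp(t)/(t + 1) is valid.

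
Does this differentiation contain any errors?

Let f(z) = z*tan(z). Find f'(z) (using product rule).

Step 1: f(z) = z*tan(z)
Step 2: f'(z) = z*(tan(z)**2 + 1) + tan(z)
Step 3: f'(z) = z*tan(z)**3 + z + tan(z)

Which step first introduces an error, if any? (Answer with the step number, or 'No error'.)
Step 3

Step 3 is incorrect due to a wrong exponent.
The step shows: z*tan(z)**3 + z + tan(z)
The correct value should be: z*tan(z)**2 + z + tan(z)

Explanation: The exponent 2 on tan(z) was incorrectly written as 3: the term z*tan(z)**2 was incorrectly written as z*tan(z)**3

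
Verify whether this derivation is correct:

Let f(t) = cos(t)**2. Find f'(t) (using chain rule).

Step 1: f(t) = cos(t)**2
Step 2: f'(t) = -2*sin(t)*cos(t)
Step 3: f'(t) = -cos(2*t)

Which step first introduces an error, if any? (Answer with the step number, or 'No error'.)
Step 3

Step 3 is incorrect due to a wrong trig function.
The step shows: -cos(2*t)
The correct value should be: -sin(2*t)

Explanation: sin(2*t) was incorrectly written as cos(2*t): the term -sin(2*t) was incorrectly written as -cos(2*t)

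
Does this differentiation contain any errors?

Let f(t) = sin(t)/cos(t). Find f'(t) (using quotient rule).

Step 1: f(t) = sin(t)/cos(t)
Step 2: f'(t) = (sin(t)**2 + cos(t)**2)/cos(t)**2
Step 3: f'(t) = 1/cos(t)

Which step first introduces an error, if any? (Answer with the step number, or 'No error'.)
Step 3

Step 3 is incorrect due to a wrong exponent.
The step shows: 1/cos(t)
The correct value should be: cos(t)**(-2)

Explanation: The exponent -2 on cos(t) was incorrectly written as -1: the term cos(t)**(-2) was incorrectly written as 1/cos(t)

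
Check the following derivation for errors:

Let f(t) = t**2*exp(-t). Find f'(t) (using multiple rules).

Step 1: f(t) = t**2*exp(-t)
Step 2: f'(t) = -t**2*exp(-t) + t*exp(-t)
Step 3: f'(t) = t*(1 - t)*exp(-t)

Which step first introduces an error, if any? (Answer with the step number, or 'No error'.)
Step 2

Step 2 is incorrect due to a wrong coefficient.
The step shows: -t**2*exp(-t) + t*exp(-t)
The correct value should be: -t**2*exp(-t) + 2*t*exp(-t)

Explanation: The coefficient 2 was incorrectly written as 1: the term 2*t*exp(-t) was incorrectly written as t*exp(-t)
The later steps are derived from this incorrect expression, so the error originates in Step 2.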